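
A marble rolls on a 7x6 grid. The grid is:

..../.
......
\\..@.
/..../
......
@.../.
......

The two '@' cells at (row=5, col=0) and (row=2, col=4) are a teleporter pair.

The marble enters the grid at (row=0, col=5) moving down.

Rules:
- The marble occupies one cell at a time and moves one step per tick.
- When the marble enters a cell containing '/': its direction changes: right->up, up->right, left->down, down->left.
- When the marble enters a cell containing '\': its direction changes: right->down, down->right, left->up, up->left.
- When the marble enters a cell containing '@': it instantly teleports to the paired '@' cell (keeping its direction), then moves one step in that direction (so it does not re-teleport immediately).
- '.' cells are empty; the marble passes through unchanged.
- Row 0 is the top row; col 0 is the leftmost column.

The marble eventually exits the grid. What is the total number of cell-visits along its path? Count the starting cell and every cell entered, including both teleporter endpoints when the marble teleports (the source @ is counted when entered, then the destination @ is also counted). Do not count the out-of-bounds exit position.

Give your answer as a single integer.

Step 1: enter (0,5), '.' pass, move down to (1,5)
Step 2: enter (1,5), '.' pass, move down to (2,5)
Step 3: enter (2,5), '.' pass, move down to (3,5)
Step 4: enter (3,5), '/' deflects down->left, move left to (3,4)
Step 5: enter (3,4), '.' pass, move left to (3,3)
Step 6: enter (3,3), '.' pass, move left to (3,2)
Step 7: enter (3,2), '.' pass, move left to (3,1)
Step 8: enter (3,1), '.' pass, move left to (3,0)
Step 9: enter (3,0), '/' deflects left->down, move down to (4,0)
Step 10: enter (4,0), '.' pass, move down to (5,0)
Step 11: enter (5,0), '@' teleport (5,0)->(2,4), also enter (2,4), move down to (3,4)
Step 12: enter (3,4), '.' pass, move down to (4,4)
Step 13: enter (4,4), '.' pass, move down to (5,4)
Step 14: enter (5,4), '/' deflects down->left, move left to (5,3)
Step 15: enter (5,3), '.' pass, move left to (5,2)
Step 16: enter (5,2), '.' pass, move left to (5,1)
Step 17: enter (5,1), '.' pass, move left to (5,0)
Step 18: enter (5,0), '@' teleport (5,0)->(2,4), also enter (2,4), move left to (2,3)
Step 19: enter (2,3), '.' pass, move left to (2,2)
Step 20: enter (2,2), '.' pass, move left to (2,1)
Step 21: enter (2,1), '\' deflects left->up, move up to (1,1)
Step 22: enter (1,1), '.' pass, move up to (0,1)
Step 23: enter (0,1), '.' pass, move up to (-1,1)
Step 24: at (-1,1) — EXIT via top edge, pos 1
Path length (cell visits): 25

Answer: 25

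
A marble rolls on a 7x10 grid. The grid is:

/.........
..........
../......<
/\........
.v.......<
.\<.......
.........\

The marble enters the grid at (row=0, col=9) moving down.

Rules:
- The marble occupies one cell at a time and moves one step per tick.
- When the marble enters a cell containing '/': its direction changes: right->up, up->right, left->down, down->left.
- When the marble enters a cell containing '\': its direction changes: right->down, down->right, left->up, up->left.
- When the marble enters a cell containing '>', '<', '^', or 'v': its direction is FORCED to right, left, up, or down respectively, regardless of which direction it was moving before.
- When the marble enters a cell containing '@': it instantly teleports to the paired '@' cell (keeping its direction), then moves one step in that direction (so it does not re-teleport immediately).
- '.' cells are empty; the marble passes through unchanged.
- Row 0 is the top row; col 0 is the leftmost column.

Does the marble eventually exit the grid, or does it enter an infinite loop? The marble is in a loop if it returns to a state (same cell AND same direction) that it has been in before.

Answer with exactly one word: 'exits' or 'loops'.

Answer: loops

Derivation:
Step 1: enter (0,9), '.' pass, move down to (1,9)
Step 2: enter (1,9), '.' pass, move down to (2,9)
Step 3: enter (2,9), '<' forces down->left, move left to (2,8)
Step 4: enter (2,8), '.' pass, move left to (2,7)
Step 5: enter (2,7), '.' pass, move left to (2,6)
Step 6: enter (2,6), '.' pass, move left to (2,5)
Step 7: enter (2,5), '.' pass, move left to (2,4)
Step 8: enter (2,4), '.' pass, move left to (2,3)
Step 9: enter (2,3), '.' pass, move left to (2,2)
Step 10: enter (2,2), '/' deflects left->down, move down to (3,2)
Step 11: enter (3,2), '.' pass, move down to (4,2)
Step 12: enter (4,2), '.' pass, move down to (5,2)
Step 13: enter (5,2), '<' forces down->left, move left to (5,1)
Step 14: enter (5,1), '\' deflects left->up, move up to (4,1)
Step 15: enter (4,1), 'v' forces up->down, move down to (5,1)
Step 16: enter (5,1), '\' deflects down->right, move right to (5,2)
Step 17: enter (5,2), '<' forces right->left, move left to (5,1)
Step 18: at (5,1) dir=left — LOOP DETECTED (seen before)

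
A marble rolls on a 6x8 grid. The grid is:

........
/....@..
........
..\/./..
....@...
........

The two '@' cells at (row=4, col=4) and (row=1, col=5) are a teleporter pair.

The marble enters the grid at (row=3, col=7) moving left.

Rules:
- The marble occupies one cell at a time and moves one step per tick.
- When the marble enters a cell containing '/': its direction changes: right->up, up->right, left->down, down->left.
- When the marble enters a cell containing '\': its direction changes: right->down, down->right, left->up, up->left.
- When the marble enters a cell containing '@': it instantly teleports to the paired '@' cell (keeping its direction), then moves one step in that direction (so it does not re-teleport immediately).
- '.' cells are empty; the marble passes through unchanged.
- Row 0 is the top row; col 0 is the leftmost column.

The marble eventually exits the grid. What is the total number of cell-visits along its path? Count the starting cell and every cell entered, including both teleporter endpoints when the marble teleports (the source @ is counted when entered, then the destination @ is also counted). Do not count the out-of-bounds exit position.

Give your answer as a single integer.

Step 1: enter (3,7), '.' pass, move left to (3,6)
Step 2: enter (3,6), '.' pass, move left to (3,5)
Step 3: enter (3,5), '/' deflects left->down, move down to (4,5)
Step 4: enter (4,5), '.' pass, move down to (5,5)
Step 5: enter (5,5), '.' pass, move down to (6,5)
Step 6: at (6,5) — EXIT via bottom edge, pos 5
Path length (cell visits): 5

Answer: 5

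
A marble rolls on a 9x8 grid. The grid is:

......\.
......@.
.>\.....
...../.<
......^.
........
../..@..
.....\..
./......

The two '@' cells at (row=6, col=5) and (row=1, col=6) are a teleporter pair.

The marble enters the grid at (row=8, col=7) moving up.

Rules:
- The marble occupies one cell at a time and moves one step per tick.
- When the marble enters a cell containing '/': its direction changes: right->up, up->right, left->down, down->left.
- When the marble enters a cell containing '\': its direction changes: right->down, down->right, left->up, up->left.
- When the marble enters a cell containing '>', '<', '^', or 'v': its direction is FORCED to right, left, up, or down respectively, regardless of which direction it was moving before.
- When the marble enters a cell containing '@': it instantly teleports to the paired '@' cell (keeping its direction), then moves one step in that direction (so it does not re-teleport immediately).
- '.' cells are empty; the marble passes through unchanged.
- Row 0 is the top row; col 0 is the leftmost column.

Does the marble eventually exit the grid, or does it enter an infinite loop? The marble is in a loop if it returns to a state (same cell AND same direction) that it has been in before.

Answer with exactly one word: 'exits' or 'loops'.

Answer: loops

Derivation:
Step 1: enter (8,7), '.' pass, move up to (7,7)
Step 2: enter (7,7), '.' pass, move up to (6,7)
Step 3: enter (6,7), '.' pass, move up to (5,7)
Step 4: enter (5,7), '.' pass, move up to (4,7)
Step 5: enter (4,7), '.' pass, move up to (3,7)
Step 6: enter (3,7), '<' forces up->left, move left to (3,6)
Step 7: enter (3,6), '.' pass, move left to (3,5)
Step 8: enter (3,5), '/' deflects left->down, move down to (4,5)
Step 9: enter (4,5), '.' pass, move down to (5,5)
Step 10: enter (5,5), '.' pass, move down to (6,5)
Step 11: enter (6,5), '@' teleport (6,5)->(1,6), also enter (1,6), move down to (2,6)
Step 12: enter (2,6), '.' pass, move down to (3,6)
Step 13: enter (3,6), '.' pass, move down to (4,6)
Step 14: enter (4,6), '^' forces down->up, move up to (3,6)
Step 15: enter (3,6), '.' pass, move up to (2,6)
Step 16: enter (2,6), '.' pass, move up to (1,6)
Step 17: enter (1,6), '@' teleport (1,6)->(6,5), also enter (6,5), move up to (5,5)
Step 18: enter (5,5), '.' pass, move up to (4,5)
Step 19: enter (4,5), '.' pass, move up to (3,5)
Step 20: enter (3,5), '/' deflects up->right, move right to (3,6)
Step 21: enter (3,6), '.' pass, move right to (3,7)
Step 22: enter (3,7), '<' forces right->left, move left to (3,6)
Step 23: at (3,6) dir=left — LOOP DETECTED (seen before)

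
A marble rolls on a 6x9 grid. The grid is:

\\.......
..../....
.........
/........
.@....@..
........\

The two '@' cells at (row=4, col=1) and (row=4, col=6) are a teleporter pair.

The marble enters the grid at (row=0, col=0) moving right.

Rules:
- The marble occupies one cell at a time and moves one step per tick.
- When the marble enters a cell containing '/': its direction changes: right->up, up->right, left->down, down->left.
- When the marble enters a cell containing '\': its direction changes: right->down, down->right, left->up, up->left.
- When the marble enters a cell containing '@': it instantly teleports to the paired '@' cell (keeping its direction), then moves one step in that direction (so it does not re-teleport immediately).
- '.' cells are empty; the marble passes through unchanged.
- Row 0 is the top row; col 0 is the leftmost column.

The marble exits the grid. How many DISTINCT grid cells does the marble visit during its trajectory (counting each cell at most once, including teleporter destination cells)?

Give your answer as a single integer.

Step 1: enter (0,0), '\' deflects right->down, move down to (1,0)
Step 2: enter (1,0), '.' pass, move down to (2,0)
Step 3: enter (2,0), '.' pass, move down to (3,0)
Step 4: enter (3,0), '/' deflects down->left, move left to (3,-1)
Step 5: at (3,-1) — EXIT via left edge, pos 3
Distinct cells visited: 4 (path length 4)

Answer: 4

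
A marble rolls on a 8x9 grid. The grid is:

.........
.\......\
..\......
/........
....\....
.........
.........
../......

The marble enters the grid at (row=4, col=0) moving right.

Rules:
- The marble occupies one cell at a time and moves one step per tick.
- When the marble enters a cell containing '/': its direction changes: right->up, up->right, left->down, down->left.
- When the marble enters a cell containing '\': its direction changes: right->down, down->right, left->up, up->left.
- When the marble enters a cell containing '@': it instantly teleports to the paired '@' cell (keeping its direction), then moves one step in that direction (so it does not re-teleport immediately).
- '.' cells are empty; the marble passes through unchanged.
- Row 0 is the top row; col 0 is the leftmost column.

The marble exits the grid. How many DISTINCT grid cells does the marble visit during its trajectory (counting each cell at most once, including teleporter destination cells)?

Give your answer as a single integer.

Step 1: enter (4,0), '.' pass, move right to (4,1)
Step 2: enter (4,1), '.' pass, move right to (4,2)
Step 3: enter (4,2), '.' pass, move right to (4,3)
Step 4: enter (4,3), '.' pass, move right to (4,4)
Step 5: enter (4,4), '\' deflects right->down, move down to (5,4)
Step 6: enter (5,4), '.' pass, move down to (6,4)
Step 7: enter (6,4), '.' pass, move down to (7,4)
Step 8: enter (7,4), '.' pass, move down to (8,4)
Step 9: at (8,4) — EXIT via bottom edge, pos 4
Distinct cells visited: 8 (path length 8)

Answer: 8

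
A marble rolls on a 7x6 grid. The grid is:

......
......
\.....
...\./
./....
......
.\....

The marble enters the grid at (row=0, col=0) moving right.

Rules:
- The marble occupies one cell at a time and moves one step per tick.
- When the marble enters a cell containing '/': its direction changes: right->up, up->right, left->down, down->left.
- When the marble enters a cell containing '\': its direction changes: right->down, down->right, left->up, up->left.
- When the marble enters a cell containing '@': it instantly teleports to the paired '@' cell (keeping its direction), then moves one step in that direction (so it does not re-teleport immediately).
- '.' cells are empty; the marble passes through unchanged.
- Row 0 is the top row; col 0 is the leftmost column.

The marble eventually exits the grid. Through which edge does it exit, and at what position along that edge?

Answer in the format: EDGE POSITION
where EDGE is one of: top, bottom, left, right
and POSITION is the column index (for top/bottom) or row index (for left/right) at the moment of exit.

Step 1: enter (0,0), '.' pass, move right to (0,1)
Step 2: enter (0,1), '.' pass, move right to (0,2)
Step 3: enter (0,2), '.' pass, move right to (0,3)
Step 4: enter (0,3), '.' pass, move right to (0,4)
Step 5: enter (0,4), '.' pass, move right to (0,5)
Step 6: enter (0,5), '.' pass, move right to (0,6)
Step 7: at (0,6) — EXIT via right edge, pos 0

Answer: right 0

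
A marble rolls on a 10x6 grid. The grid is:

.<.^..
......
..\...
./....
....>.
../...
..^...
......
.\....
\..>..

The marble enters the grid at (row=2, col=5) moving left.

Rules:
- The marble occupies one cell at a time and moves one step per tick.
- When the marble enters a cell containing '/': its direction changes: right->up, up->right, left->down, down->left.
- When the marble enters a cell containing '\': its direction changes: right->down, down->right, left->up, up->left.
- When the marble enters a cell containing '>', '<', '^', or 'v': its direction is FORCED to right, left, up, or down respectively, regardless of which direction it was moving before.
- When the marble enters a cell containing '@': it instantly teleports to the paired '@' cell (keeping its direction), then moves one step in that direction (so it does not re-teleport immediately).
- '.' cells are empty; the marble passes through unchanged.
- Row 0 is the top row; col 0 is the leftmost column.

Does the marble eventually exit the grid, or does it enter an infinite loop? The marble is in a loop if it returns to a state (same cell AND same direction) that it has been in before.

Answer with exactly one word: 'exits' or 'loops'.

Step 1: enter (2,5), '.' pass, move left to (2,4)
Step 2: enter (2,4), '.' pass, move left to (2,3)
Step 3: enter (2,3), '.' pass, move left to (2,2)
Step 4: enter (2,2), '\' deflects left->up, move up to (1,2)
Step 5: enter (1,2), '.' pass, move up to (0,2)
Step 6: enter (0,2), '.' pass, move up to (-1,2)
Step 7: at (-1,2) — EXIT via top edge, pos 2

Answer: exits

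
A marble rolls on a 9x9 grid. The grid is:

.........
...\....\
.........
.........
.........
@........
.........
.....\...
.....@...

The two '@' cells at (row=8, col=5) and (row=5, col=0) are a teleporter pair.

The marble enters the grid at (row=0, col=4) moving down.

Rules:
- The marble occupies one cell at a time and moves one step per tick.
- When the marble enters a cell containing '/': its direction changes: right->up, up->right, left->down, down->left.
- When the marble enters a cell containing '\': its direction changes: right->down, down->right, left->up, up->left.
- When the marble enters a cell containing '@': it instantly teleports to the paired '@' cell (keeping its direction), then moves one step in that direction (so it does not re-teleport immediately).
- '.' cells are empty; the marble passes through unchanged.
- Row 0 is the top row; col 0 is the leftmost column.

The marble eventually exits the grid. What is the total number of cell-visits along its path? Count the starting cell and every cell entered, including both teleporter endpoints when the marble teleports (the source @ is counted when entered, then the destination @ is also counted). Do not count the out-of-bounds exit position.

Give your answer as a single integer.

Step 1: enter (0,4), '.' pass, move down to (1,4)
Step 2: enter (1,4), '.' pass, move down to (2,4)
Step 3: enter (2,4), '.' pass, move down to (3,4)
Step 4: enter (3,4), '.' pass, move down to (4,4)
Step 5: enter (4,4), '.' pass, move down to (5,4)
Step 6: enter (5,4), '.' pass, move down to (6,4)
Step 7: enter (6,4), '.' pass, move down to (7,4)
Step 8: enter (7,4), '.' pass, move down to (8,4)
Step 9: enter (8,4), '.' pass, move down to (9,4)
Step 10: at (9,4) — EXIT via bottom edge, pos 4
Path length (cell visits): 9

Answer: 9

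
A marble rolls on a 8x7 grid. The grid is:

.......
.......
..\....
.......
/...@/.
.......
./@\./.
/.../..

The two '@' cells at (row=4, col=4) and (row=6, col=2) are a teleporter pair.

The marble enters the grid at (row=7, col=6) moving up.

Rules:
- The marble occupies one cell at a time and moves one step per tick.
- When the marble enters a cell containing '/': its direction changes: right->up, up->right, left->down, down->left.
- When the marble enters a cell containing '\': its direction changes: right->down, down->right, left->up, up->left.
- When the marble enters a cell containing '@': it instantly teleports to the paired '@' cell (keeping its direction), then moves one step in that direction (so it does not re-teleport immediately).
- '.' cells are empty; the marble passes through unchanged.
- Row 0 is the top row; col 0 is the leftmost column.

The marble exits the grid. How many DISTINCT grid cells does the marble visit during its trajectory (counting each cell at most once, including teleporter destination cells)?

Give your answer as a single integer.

Step 1: enter (7,6), '.' pass, move up to (6,6)
Step 2: enter (6,6), '.' pass, move up to (5,6)
Step 3: enter (5,6), '.' pass, move up to (4,6)
Step 4: enter (4,6), '.' pass, move up to (3,6)
Step 5: enter (3,6), '.' pass, move up to (2,6)
Step 6: enter (2,6), '.' pass, move up to (1,6)
Step 7: enter (1,6), '.' pass, move up to (0,6)
Step 8: enter (0,6), '.' pass, move up to (-1,6)
Step 9: at (-1,6) — EXIT via top edge, pos 6
Distinct cells visited: 8 (path length 8)

Answer: 8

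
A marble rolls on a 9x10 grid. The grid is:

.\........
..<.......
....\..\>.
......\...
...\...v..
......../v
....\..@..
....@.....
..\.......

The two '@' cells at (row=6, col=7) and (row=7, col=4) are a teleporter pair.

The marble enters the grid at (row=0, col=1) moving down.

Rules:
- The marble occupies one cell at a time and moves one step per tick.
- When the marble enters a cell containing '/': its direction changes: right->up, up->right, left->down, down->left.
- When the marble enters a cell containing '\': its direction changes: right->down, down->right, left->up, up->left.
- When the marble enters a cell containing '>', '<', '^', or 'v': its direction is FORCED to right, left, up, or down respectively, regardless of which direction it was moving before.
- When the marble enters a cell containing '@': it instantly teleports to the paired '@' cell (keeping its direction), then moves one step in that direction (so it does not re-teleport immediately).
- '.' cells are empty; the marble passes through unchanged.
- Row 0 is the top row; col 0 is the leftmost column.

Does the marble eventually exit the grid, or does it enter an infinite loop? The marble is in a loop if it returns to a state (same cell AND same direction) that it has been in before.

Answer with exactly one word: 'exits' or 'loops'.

Answer: exits

Derivation:
Step 1: enter (0,1), '\' deflects down->right, move right to (0,2)
Step 2: enter (0,2), '.' pass, move right to (0,3)
Step 3: enter (0,3), '.' pass, move right to (0,4)
Step 4: enter (0,4), '.' pass, move right to (0,5)
Step 5: enter (0,5), '.' pass, move right to (0,6)
Step 6: enter (0,6), '.' pass, move right to (0,7)
Step 7: enter (0,7), '.' pass, move right to (0,8)
Step 8: enter (0,8), '.' pass, move right to (0,9)
Step 9: enter (0,9), '.' pass, move right to (0,10)
Step 10: at (0,10) — EXIT via right edge, pos 0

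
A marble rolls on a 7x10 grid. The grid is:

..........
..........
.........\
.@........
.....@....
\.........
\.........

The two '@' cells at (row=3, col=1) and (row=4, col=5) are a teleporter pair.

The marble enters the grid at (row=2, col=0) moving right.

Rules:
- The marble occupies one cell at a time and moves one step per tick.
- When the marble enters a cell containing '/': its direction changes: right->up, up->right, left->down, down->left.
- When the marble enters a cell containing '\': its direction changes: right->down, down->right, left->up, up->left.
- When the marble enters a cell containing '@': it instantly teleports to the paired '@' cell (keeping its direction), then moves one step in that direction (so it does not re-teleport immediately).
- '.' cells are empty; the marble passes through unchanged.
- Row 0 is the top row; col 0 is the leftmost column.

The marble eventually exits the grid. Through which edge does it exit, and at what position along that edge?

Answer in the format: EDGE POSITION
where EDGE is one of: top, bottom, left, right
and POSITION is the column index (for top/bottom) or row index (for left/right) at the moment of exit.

Step 1: enter (2,0), '.' pass, move right to (2,1)
Step 2: enter (2,1), '.' pass, move right to (2,2)
Step 3: enter (2,2), '.' pass, move right to (2,3)
Step 4: enter (2,3), '.' pass, move right to (2,4)
Step 5: enter (2,4), '.' pass, move right to (2,5)
Step 6: enter (2,5), '.' pass, move right to (2,6)
Step 7: enter (2,6), '.' pass, move right to (2,7)
Step 8: enter (2,7), '.' pass, move right to (2,8)
Step 9: enter (2,8), '.' pass, move right to (2,9)
Step 10: enter (2,9), '\' deflects right->down, move down to (3,9)
Step 11: enter (3,9), '.' pass, move down to (4,9)
Step 12: enter (4,9), '.' pass, move down to (5,9)
Step 13: enter (5,9), '.' pass, move down to (6,9)
Step 14: enter (6,9), '.' pass, move down to (7,9)
Step 15: at (7,9) — EXIT via bottom edge, pos 9

Answer: bottom 9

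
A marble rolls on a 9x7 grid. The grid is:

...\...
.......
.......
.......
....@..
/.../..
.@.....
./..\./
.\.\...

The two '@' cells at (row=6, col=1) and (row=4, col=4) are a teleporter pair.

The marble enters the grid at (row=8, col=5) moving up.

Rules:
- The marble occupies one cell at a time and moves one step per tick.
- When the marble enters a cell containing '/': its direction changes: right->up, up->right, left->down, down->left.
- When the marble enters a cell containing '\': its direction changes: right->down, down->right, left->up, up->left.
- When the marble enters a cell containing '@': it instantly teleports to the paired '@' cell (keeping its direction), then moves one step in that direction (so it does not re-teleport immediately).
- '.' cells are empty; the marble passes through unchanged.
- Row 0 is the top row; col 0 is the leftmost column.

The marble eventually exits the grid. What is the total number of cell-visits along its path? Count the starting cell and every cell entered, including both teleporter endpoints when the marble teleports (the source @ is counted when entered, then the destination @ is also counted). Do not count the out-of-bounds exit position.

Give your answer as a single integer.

Step 1: enter (8,5), '.' pass, move up to (7,5)
Step 2: enter (7,5), '.' pass, move up to (6,5)
Step 3: enter (6,5), '.' pass, move up to (5,5)
Step 4: enter (5,5), '.' pass, move up to (4,5)
Step 5: enter (4,5), '.' pass, move up to (3,5)
Step 6: enter (3,5), '.' pass, move up to (2,5)
Step 7: enter (2,5), '.' pass, move up to (1,5)
Step 8: enter (1,5), '.' pass, move up to (0,5)
Step 9: enter (0,5), '.' pass, move up to (-1,5)
Step 10: at (-1,5) — EXIT via top edge, pos 5
Path length (cell visits): 9

Answer: 9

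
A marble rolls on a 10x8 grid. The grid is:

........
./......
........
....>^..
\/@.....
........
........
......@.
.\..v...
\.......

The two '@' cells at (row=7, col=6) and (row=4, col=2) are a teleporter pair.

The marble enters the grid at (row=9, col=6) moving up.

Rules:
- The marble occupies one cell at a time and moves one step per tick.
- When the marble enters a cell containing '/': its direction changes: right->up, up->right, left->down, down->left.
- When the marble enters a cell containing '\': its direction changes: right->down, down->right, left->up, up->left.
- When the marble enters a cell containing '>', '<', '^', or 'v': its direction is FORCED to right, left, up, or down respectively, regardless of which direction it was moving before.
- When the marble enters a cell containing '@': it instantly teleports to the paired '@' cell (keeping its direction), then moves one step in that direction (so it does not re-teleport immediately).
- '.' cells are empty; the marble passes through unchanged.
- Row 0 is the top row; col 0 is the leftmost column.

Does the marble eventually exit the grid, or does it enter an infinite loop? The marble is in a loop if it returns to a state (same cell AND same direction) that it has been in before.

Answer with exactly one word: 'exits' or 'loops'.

Step 1: enter (9,6), '.' pass, move up to (8,6)
Step 2: enter (8,6), '.' pass, move up to (7,6)
Step 3: enter (7,6), '@' teleport (7,6)->(4,2), also enter (4,2), move up to (3,2)
Step 4: enter (3,2), '.' pass, move up to (2,2)
Step 5: enter (2,2), '.' pass, move up to (1,2)
Step 6: enter (1,2), '.' pass, move up to (0,2)
Step 7: enter (0,2), '.' pass, move up to (-1,2)
Step 8: at (-1,2) — EXIT via top edge, pos 2

Answer: exits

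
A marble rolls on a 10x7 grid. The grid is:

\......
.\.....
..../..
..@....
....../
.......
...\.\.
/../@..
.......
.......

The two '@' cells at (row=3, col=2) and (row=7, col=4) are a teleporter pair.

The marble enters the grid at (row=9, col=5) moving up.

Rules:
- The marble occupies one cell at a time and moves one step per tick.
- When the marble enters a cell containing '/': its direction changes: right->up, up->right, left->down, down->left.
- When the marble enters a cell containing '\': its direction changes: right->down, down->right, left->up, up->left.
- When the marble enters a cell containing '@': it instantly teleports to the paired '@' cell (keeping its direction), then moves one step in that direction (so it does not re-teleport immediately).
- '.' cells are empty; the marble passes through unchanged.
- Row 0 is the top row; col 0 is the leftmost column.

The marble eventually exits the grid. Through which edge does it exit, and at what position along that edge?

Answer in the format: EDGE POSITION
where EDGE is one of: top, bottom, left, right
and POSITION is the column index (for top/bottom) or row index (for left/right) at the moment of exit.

Answer: top 3

Derivation:
Step 1: enter (9,5), '.' pass, move up to (8,5)
Step 2: enter (8,5), '.' pass, move up to (7,5)
Step 3: enter (7,5), '.' pass, move up to (6,5)
Step 4: enter (6,5), '\' deflects up->left, move left to (6,4)
Step 5: enter (6,4), '.' pass, move left to (6,3)
Step 6: enter (6,3), '\' deflects left->up, move up to (5,3)
Step 7: enter (5,3), '.' pass, move up to (4,3)
Step 8: enter (4,3), '.' pass, move up to (3,3)
Step 9: enter (3,3), '.' pass, move up to (2,3)
Step 10: enter (2,3), '.' pass, move up to (1,3)
Step 11: enter (1,3), '.' pass, move up to (0,3)
Step 12: enter (0,3), '.' pass, move up to (-1,3)
Step 13: at (-1,3) — EXIT via top edge, pos 3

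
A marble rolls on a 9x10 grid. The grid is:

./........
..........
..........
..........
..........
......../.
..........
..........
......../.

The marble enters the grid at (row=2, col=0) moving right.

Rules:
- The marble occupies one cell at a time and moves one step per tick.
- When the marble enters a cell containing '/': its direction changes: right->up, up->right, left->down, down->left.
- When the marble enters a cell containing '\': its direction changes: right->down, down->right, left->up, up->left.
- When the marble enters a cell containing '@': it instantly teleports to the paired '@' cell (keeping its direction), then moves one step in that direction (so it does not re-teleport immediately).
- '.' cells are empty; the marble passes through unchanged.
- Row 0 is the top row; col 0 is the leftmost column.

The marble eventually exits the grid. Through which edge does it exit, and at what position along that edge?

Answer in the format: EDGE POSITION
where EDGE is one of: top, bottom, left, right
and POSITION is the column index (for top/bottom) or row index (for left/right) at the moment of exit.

Step 1: enter (2,0), '.' pass, move right to (2,1)
Step 2: enter (2,1), '.' pass, move right to (2,2)
Step 3: enter (2,2), '.' pass, move right to (2,3)
Step 4: enter (2,3), '.' pass, move right to (2,4)
Step 5: enter (2,4), '.' pass, move right to (2,5)
Step 6: enter (2,5), '.' pass, move right to (2,6)
Step 7: enter (2,6), '.' pass, move right to (2,7)
Step 8: enter (2,7), '.' pass, move right to (2,8)
Step 9: enter (2,8), '.' pass, move right to (2,9)
Step 10: enter (2,9), '.' pass, move right to (2,10)
Step 11: at (2,10) — EXIT via right edge, pos 2

Answer: right 2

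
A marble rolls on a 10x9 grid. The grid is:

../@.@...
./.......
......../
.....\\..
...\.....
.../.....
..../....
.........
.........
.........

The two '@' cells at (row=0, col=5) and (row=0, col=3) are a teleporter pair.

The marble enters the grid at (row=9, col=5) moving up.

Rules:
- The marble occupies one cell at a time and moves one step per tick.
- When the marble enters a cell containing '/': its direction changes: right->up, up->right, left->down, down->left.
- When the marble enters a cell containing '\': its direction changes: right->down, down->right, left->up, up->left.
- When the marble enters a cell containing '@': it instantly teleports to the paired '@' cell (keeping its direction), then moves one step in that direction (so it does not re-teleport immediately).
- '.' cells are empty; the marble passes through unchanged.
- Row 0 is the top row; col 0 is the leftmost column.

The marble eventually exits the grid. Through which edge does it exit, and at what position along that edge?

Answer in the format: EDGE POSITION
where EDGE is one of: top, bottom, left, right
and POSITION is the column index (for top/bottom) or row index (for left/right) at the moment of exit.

Answer: left 3

Derivation:
Step 1: enter (9,5), '.' pass, move up to (8,5)
Step 2: enter (8,5), '.' pass, move up to (7,5)
Step 3: enter (7,5), '.' pass, move up to (6,5)
Step 4: enter (6,5), '.' pass, move up to (5,5)
Step 5: enter (5,5), '.' pass, move up to (4,5)
Step 6: enter (4,5), '.' pass, move up to (3,5)
Step 7: enter (3,5), '\' deflects up->left, move left to (3,4)
Step 8: enter (3,4), '.' pass, move left to (3,3)
Step 9: enter (3,3), '.' pass, move left to (3,2)
Step 10: enter (3,2), '.' pass, move left to (3,1)
Step 11: enter (3,1), '.' pass, move left to (3,0)
Step 12: enter (3,0), '.' pass, move left to (3,-1)
Step 13: at (3,-1) — EXIT via left edge, pos 3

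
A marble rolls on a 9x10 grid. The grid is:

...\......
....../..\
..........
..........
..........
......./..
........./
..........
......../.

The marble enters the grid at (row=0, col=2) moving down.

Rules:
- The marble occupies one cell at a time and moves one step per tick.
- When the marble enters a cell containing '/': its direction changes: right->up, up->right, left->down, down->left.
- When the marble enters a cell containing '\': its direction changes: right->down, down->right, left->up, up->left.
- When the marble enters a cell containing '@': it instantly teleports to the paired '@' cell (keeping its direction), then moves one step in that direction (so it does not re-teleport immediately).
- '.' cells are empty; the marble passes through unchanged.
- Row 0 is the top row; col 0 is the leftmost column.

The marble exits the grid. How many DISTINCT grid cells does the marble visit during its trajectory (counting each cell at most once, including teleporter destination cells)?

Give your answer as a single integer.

Answer: 9

Derivation:
Step 1: enter (0,2), '.' pass, move down to (1,2)
Step 2: enter (1,2), '.' pass, move down to (2,2)
Step 3: enter (2,2), '.' pass, move down to (3,2)
Step 4: enter (3,2), '.' pass, move down to (4,2)
Step 5: enter (4,2), '.' pass, move down to (5,2)
Step 6: enter (5,2), '.' pass, move down to (6,2)
Step 7: enter (6,2), '.' pass, move down to (7,2)
Step 8: enter (7,2), '.' pass, move down to (8,2)
Step 9: enter (8,2), '.' pass, move down to (9,2)
Step 10: at (9,2) — EXIT via bottom edge, pos 2
Distinct cells visited: 9 (path length 9)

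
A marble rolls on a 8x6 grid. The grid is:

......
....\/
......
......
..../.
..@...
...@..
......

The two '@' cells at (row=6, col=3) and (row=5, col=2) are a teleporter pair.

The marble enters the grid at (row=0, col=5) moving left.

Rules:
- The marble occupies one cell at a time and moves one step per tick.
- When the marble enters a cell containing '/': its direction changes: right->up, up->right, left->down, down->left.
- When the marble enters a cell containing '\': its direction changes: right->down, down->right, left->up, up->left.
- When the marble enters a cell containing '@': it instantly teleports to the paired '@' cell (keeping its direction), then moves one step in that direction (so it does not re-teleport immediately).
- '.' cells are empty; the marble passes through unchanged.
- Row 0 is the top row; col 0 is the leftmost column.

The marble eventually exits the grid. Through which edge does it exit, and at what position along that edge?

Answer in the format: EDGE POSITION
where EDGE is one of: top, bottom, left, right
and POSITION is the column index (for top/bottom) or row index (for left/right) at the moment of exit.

Answer: left 0

Derivation:
Step 1: enter (0,5), '.' pass, move left to (0,4)
Step 2: enter (0,4), '.' pass, move left to (0,3)
Step 3: enter (0,3), '.' pass, move left to (0,2)
Step 4: enter (0,2), '.' pass, move left to (0,1)
Step 5: enter (0,1), '.' pass, move left to (0,0)
Step 6: enter (0,0), '.' pass, move left to (0,-1)
Step 7: at (0,-1) — EXIT via left edge, pos 0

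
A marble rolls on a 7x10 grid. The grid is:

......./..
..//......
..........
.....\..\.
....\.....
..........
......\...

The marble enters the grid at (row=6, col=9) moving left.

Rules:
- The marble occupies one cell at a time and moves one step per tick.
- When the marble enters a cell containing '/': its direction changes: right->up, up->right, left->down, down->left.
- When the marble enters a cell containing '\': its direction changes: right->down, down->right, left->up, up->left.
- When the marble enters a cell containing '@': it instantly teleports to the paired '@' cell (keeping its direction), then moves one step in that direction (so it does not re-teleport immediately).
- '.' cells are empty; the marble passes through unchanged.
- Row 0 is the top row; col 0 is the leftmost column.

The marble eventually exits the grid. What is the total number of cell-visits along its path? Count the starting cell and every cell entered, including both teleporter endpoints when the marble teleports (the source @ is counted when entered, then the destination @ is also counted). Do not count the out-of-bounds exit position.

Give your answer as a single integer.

Answer: 10

Derivation:
Step 1: enter (6,9), '.' pass, move left to (6,8)
Step 2: enter (6,8), '.' pass, move left to (6,7)
Step 3: enter (6,7), '.' pass, move left to (6,6)
Step 4: enter (6,6), '\' deflects left->up, move up to (5,6)
Step 5: enter (5,6), '.' pass, move up to (4,6)
Step 6: enter (4,6), '.' pass, move up to (3,6)
Step 7: enter (3,6), '.' pass, move up to (2,6)
Step 8: enter (2,6), '.' pass, move up to (1,6)
Step 9: enter (1,6), '.' pass, move up to (0,6)
Step 10: enter (0,6), '.' pass, move up to (-1,6)
Step 11: at (-1,6) — EXIT via top edge, pos 6
Path length (cell visits): 10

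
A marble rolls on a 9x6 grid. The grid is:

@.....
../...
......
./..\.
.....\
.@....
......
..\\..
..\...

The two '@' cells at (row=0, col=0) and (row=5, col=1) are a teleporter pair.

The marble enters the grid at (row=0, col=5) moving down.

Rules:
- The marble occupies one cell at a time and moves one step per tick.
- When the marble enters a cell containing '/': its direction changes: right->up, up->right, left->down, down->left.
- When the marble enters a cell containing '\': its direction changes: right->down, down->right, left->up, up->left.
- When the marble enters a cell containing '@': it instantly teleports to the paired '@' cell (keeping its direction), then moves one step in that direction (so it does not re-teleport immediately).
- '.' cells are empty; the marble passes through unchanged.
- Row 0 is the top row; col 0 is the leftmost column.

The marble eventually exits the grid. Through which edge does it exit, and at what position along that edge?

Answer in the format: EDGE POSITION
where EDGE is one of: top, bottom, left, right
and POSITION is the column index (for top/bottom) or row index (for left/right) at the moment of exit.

Answer: right 4

Derivation:
Step 1: enter (0,5), '.' pass, move down to (1,5)
Step 2: enter (1,5), '.' pass, move down to (2,5)
Step 3: enter (2,5), '.' pass, move down to (3,5)
Step 4: enter (3,5), '.' pass, move down to (4,5)
Step 5: enter (4,5), '\' deflects down->right, move right to (4,6)
Step 6: at (4,6) — EXIT via right edge, pos 4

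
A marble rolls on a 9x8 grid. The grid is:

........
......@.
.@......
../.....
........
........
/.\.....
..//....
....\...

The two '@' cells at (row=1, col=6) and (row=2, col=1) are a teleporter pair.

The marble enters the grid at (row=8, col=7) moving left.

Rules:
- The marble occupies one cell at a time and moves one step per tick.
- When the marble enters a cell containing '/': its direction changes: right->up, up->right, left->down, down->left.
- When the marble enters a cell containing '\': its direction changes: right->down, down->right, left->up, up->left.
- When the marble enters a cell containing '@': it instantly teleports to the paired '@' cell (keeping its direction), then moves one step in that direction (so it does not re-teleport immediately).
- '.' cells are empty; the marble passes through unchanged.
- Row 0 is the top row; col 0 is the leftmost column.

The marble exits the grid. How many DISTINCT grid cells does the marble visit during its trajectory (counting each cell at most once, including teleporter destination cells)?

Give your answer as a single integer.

Answer: 12

Derivation:
Step 1: enter (8,7), '.' pass, move left to (8,6)
Step 2: enter (8,6), '.' pass, move left to (8,5)
Step 3: enter (8,5), '.' pass, move left to (8,4)
Step 4: enter (8,4), '\' deflects left->up, move up to (7,4)
Step 5: enter (7,4), '.' pass, move up to (6,4)
Step 6: enter (6,4), '.' pass, move up to (5,4)
Step 7: enter (5,4), '.' pass, move up to (4,4)
Step 8: enter (4,4), '.' pass, move up to (3,4)
Step 9: enter (3,4), '.' pass, move up to (2,4)
Step 10: enter (2,4), '.' pass, move up to (1,4)
Step 11: enter (1,4), '.' pass, move up to (0,4)
Step 12: enter (0,4), '.' pass, move up to (-1,4)
Step 13: at (-1,4) — EXIT via top edge, pos 4
Distinct cells visited: 12 (path length 12)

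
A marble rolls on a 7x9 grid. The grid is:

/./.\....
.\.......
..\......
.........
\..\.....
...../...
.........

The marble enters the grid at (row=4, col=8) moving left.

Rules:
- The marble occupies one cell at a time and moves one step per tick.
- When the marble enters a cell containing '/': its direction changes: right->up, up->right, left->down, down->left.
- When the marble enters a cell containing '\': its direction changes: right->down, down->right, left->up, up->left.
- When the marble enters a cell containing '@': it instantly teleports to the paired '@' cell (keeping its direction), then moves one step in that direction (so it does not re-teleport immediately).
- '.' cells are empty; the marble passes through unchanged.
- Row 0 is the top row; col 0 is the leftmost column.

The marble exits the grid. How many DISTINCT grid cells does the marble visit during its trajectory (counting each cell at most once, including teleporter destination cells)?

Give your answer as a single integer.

Step 1: enter (4,8), '.' pass, move left to (4,7)
Step 2: enter (4,7), '.' pass, move left to (4,6)
Step 3: enter (4,6), '.' pass, move left to (4,5)
Step 4: enter (4,5), '.' pass, move left to (4,4)
Step 5: enter (4,4), '.' pass, move left to (4,3)
Step 6: enter (4,3), '\' deflects left->up, move up to (3,3)
Step 7: enter (3,3), '.' pass, move up to (2,3)
Step 8: enter (2,3), '.' pass, move up to (1,3)
Step 9: enter (1,3), '.' pass, move up to (0,3)
Step 10: enter (0,3), '.' pass, move up to (-1,3)
Step 11: at (-1,3) — EXIT via top edge, pos 3
Distinct cells visited: 10 (path length 10)

Answer: 10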